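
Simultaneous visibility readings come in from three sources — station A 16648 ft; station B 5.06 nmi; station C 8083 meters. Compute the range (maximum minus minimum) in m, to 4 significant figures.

4297 m

station A: 16648 ft = 5074.31 m.
station B: 5.06 nmi = 9371.12 m.
Spread: 9371.12 − 5074.31 = 4297 m.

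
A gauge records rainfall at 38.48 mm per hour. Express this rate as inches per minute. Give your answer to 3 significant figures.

38.48 mm/hour × 0.0393701 in/mm × 0.0166667 hour/minute = 0.0252 in/minute.

0.0252 in/minute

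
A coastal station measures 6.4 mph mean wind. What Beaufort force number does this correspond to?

6.4 mph = 2.9 m/s, which is Beaufort 2 (light breeze, 1.6–3.3 m/s).

Beaufort force 2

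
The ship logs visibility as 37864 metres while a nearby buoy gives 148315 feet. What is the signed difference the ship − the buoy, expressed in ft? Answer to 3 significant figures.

the ship: 37864 m = 124225.72 ft.
Difference: 124225.72 − 148315.00 = -24100 ft.

-24100 ft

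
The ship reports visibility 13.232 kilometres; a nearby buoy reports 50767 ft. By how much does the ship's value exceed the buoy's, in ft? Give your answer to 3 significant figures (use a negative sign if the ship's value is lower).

the ship: 13.232 km = 43412.07 ft.
Difference: 43412.07 − 50767.00 = -7350 ft.

-7350 ft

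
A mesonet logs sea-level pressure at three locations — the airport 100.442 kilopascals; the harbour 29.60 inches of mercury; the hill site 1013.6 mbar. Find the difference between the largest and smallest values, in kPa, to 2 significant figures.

1.1 kPa

the harbour: 29.60 inHg = 100.237 kPa.
the hill site: 1013.6 mb = 101.360 kPa.
Spread: 101.360 − 100.237 = 1.1 kPa.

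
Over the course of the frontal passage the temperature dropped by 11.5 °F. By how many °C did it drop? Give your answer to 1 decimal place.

6.4 °C

For a temperature change the 32° offset cancels: Δ°C = 11.5 × 0.5556 = 6.4 °C.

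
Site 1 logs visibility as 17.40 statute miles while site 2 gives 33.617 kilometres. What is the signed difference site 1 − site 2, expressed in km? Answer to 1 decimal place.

site 1: 17.40 SM = 28.003 km.
Difference: 28.003 − 33.617 = -5.6 km.

-5.6 km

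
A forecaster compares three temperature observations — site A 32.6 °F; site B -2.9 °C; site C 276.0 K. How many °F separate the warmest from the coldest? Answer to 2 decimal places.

10.35 °F

site A: 32.6 °F = 0.333 °C.
site C: 276.0 K = 2.850 °C.
Spread: 2.850 − (-2.900) = 5.750 °C = 10.35 °F.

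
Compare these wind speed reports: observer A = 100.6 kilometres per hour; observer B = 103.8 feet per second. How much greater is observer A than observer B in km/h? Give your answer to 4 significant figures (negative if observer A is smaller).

observer B: 103.8 ft/s = 113.8977 km/h.
Difference: 100.6000 − 113.8977 = -13.30 km/h.

-13.30 km/h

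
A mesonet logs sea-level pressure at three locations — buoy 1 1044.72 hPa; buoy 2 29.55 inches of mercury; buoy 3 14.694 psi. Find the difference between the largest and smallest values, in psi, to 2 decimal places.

0.64 psi

buoy 1: 1044.72 hPa = 15.1524 psi.
buoy 2: 29.55 inHg = 14.5136 psi.
Spread: 15.1524 − 14.5136 = 0.64 psi.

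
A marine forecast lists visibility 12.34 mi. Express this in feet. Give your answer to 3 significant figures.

1 SM = 5280 ft, so 12.34 × 5280 = 65200 ft.

65200 ft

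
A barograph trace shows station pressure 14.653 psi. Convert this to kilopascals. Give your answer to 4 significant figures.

101.0 kPa

1 psi = 6.89476 kPa, so 14.653 × 6.89476 = 101.0 kPa.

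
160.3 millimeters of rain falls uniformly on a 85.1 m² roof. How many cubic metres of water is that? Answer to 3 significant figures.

1 mm over 1 m² is 1 L, so volume = 160.3 × 85.1 = 13641.53 L = 13.6 m³.

13.6 cubic metres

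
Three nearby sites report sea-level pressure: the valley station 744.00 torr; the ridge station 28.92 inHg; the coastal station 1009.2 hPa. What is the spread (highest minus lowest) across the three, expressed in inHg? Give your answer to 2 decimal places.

the valley station: 744.00 mmHg = 29.2913 inHg.
the coastal station: 1009.2 hPa = 29.8017 inHg.
Spread: 29.8017 − 28.9200 = 0.88 inHg.

0.88 inHg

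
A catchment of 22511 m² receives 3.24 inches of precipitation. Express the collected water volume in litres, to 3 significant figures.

Depth: 3.24 in × 25.4 = 82.296 mm.
1 mm over 1 m² is 1 L, so volume = 82.296 × 22511 = 1852565.3 L ≈ 1850000 L.

1850000 litres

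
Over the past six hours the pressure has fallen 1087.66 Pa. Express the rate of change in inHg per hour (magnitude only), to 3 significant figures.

1087.66 Pa / 6 h × 0.0002953 inHg/Pa = 0.0535 inHg/h.

0.0535 inHg per hour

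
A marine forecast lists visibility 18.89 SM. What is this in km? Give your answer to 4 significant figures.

1 SM = 1.60934 km, so 18.89 × 1.60934 = 30.40 km.

30.40 km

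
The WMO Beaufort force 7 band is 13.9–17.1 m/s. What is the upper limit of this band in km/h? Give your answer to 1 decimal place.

13.9–17.1 m/s × 3.6 = 50.0–61.6 km/h.

61.6 km/h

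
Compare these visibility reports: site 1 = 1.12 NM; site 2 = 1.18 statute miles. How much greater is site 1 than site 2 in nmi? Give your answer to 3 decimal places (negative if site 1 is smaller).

site 2: 1.18 SM = 1.02539 nmi.
Difference: 1.12000 − 1.02539 = 0.095 nmi.

0.095 nmi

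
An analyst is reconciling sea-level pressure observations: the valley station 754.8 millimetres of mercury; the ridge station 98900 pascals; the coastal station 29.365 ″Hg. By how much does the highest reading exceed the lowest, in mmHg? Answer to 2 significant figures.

13 mmHg

the ridge station: 98900 Pa = 741.81 mmHg.
the coastal station: 29.365 inHg = 745.87 mmHg.
Spread: 754.80 − 741.81 = 13 mmHg.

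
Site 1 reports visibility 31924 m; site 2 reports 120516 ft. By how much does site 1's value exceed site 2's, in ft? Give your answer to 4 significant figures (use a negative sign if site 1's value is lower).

-15780 ft

site 1: 31924 m = 104737.53 ft.
Difference: 104737.53 − 120516.00 = -15780 ft.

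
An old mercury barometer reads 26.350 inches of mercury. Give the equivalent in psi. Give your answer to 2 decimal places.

12.94 psi

1 inHg = 0.491154 psi, so 26.350 × 0.491154 = 12.94 psi.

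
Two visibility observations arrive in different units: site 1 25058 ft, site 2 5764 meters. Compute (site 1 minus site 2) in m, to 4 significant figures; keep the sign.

site 1: 25058 ft = 7637.68 m.
Difference: 7637.68 − 5764.00 = 1874 m.

1874 m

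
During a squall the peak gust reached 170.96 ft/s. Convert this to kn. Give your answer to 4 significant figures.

101.3 kt

1 ft/s = 0.592484 kt, so 170.96 × 0.592484 = 101.3 kt.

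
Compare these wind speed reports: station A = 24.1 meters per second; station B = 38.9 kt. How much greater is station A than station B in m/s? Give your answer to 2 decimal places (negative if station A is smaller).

station B: 38.9 kt = 20.0119 m/s.
Difference: 24.1000 − 20.0119 = 4.09 m/s.

4.09 m/s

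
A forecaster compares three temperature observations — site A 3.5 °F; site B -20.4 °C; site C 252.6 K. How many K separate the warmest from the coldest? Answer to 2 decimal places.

site A: 3.5 °F = -15.833 °C.
site C: 252.6 K = -20.550 °C.
Spread: (-15.833) − (-20.550) = 4.717 °C.

4.72 K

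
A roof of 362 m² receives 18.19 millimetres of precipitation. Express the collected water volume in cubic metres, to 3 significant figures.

6.58 cubic metres

1 mm over 1 m² is 1 L, so volume = 18.19 × 362 = 6584.78 L = 6.58 m³.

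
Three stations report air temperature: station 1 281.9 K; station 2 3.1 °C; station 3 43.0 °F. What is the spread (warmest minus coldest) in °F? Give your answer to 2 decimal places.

10.17 °F

station 1: 281.9 K = 8.750 °C.
station 3: 43.0 °F = 6.111 °C.
Spread: 8.750 − 3.100 = 5.650 °C = 10.17 °F.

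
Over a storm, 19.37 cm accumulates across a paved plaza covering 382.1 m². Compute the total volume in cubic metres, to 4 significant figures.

74.01 cubic metres

Depth: 19.37 cm × 10 = 193.7 mm.
1 mm over 1 m² is 1 L, so volume = 193.7 × 382.1 = 74012.77 L = 74.01 m³.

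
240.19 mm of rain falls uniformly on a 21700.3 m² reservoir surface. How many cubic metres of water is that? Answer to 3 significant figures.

1 mm over 1 m² is 1 L, so volume = 240.19 × 21700.3 = 5212195.1 L = 5210 m³.

5210 cubic metres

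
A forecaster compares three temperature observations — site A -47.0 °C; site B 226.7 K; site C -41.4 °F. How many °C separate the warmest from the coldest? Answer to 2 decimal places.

6.22 °C

site B: 226.7 K = -46.450 °C.
site C: -41.4 °F = -40.778 °C.
Spread: (-40.778) − (-47.000) = 6.222 °C.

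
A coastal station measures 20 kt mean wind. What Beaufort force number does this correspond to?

20 kt lies in the Beaufort 5 band (fresh breeze, 17–21 kt).

Beaufort force 5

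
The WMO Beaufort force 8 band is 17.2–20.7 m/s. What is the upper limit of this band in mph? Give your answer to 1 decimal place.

17.2–20.7 m/s × 2.237 = 38.5–46.3 mph.

46.3 mph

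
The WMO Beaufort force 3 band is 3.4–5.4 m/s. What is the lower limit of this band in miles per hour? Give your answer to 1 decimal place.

7.6 mph

3.4–5.4 m/s × 2.237 = 7.6–12.1 mph.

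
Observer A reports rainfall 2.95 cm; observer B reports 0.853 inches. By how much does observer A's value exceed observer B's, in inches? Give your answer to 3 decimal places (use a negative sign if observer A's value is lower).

observer A: 2.95 cm = 1.16142 in.
Difference: 1.16142 − 0.85300 = 0.308 in.

0.308 in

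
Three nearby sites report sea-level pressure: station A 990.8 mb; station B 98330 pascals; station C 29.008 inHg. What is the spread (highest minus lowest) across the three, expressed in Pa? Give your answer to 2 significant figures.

850 Pa

station A: 990.8 mb = 99080.00 Pa.
station C: 29.008 inHg = 98232.37 Pa.
Spread: 99080.00 − 98232.37 = 850 Pa.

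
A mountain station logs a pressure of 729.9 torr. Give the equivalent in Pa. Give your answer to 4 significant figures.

97310 Pa

1 mmHg = 133.322 Pa, so 729.9 × 133.322 = 97310 Pa.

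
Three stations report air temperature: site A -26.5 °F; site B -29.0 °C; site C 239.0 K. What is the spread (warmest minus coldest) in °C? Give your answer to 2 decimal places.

5.15 °C

site A: -26.5 °F = -32.500 °C.
site C: 239.0 K = -34.150 °C.
Spread: (-29.000) − (-34.150) = 5.150 °C.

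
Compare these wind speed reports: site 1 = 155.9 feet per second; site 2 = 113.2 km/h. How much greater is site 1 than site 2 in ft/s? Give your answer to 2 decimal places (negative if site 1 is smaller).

52.74 ft/s

site 2: 113.2 km/h = 103.1642 ft/s.
Difference: 155.9000 − 103.1642 = 52.74 ft/s.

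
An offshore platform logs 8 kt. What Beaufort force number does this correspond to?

8 kt lies in the Beaufort 3 band (gentle breeze, 7–10 kt).

Beaufort force 3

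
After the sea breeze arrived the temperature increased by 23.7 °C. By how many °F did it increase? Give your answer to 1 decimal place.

Converting a difference, only the 9/5 scale factor applies: Δ°F = 23.7 × 1.8 = 42.7 °F.

42.7 °F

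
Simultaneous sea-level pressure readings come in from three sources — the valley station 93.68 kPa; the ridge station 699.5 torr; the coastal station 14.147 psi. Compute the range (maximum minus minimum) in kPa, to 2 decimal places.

4.28 kPa

the ridge station: 699.5 mmHg = 93.2590 kPa.
the coastal station: 14.147 psi = 97.5401 kPa.
Spread: 97.5401 − 93.2590 = 4.28 kPa.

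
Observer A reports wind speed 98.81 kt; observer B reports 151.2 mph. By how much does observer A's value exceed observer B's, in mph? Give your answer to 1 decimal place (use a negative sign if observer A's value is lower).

-37.5 mph

observer A: 98.81 kt = 113.709 mph.
Difference: 113.709 − 151.200 = -37.5 mph.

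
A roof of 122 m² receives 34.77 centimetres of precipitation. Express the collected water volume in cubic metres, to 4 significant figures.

42.42 cubic metres

Depth: 34.77 cm × 10 = 347.7 mm.
1 mm over 1 m² is 1 L, so volume = 347.7 × 122 = 42419.4 L = 42.42 m³.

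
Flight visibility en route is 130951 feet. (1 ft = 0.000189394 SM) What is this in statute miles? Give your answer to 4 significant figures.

1 ft = 0.000189394 SM, so 130951 × 0.000189394 = 24.80 SM.

24.80 SM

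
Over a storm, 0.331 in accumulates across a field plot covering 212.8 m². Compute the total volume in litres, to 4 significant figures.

1789 litres

Depth: 0.331 in × 25.4 = 8.4074 mm.
1 mm over 1 m² is 1 L, so volume = 8.4074 × 212.8 = 1789.0947 L ≈ 1789 L.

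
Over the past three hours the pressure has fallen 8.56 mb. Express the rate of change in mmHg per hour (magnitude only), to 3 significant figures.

8.56 mb / 3 h × 0.750062 mmHg/mb = 2.14 mmHg/h.

2.14 mmHg per hour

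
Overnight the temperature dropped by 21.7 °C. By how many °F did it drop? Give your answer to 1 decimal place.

39.1 °F

For a temperature change the 32° offset cancels: Δ°F = 21.7 × 1.8 = 39.1 °F.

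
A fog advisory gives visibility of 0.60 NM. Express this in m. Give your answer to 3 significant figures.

1110 m

1 nmi = 1852 m, so 0.60 × 1852 = 1110 m.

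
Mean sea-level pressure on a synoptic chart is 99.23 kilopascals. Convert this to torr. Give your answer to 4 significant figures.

1 kPa = 7.50062 mmHg, so 99.23 × 7.50062 = 744.3 mmHg.

744.3 mmHg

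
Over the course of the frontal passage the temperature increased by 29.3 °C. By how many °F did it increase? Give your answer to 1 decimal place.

For a temperature change the 32° offset cancels: Δ°F = 29.3 × 1.8 = 52.7 °F.

52.7 °F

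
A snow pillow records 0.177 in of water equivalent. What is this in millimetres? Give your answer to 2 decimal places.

4.50 mm

1 in = 25.4 mm, so 0.177 × 25.4 = 4.50 mm.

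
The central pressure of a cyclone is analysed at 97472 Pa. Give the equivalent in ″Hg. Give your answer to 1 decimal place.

1 Pa = 0.0002953 inHg, so 97472 × 0.0002953 = 28.8 inHg.

28.8 inHg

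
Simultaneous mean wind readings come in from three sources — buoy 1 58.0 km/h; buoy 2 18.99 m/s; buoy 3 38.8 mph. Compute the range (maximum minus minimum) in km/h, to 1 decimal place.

buoy 2: 18.99 m/s = 68.364 km/h.
buoy 3: 38.8 mph = 62.443 km/h.
Spread: 68.364 − 58.000 = 10.4 km/h.

10.4 km/h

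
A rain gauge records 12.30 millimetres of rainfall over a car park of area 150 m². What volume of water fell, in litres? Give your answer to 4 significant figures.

1845 litres

1 mm over 1 m² is 1 L, so volume = 12.3 × 150 = 1845 L.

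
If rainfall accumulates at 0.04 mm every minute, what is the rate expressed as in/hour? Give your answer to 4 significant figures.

0.04 mm/minute × 0.0393701 in/mm × 60 minute/hour = 0.09449 in/hour.

0.09449 in/hour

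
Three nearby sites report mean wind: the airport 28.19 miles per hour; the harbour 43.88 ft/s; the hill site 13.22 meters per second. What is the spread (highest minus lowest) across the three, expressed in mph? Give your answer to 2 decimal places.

1.73 mph

the harbour: 43.88 ft/s = 29.9182 mph.
the hill site: 13.22 m/s = 29.5723 mph.
Spread: 29.9182 − 28.1900 = 1.73 mph.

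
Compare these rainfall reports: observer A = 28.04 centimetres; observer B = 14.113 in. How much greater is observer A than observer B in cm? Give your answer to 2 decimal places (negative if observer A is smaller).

-7.81 cm

observer B: 14.113 in = 35.8470 cm.
Difference: 28.0400 − 35.8470 = -7.81 cm.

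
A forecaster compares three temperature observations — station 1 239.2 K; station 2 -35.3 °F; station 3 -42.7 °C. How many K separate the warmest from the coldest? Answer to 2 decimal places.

8.75 K

station 1: 239.2 K = -33.950 °C.
station 2: -35.3 °F = -37.389 °C.
Spread: (-33.950) − (-42.700) = 8.750 °C.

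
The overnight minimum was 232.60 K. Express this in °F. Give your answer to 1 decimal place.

First to °C: -40.55 °C.
Then to °F: -41.0 °F.

-41.0 °F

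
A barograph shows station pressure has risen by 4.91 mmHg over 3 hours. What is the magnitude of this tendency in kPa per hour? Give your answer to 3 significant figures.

0.218 kPa per hour

4.91 mmHg / 3 h × 0.133322 kPa/mmHg = 0.218 kPa/h.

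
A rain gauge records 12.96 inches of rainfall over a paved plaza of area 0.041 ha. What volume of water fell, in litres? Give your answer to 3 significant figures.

Depth: 12.96 in × 25.4 = 329.184 mm.
Area: 0.041 ha = 410 m².
1 mm over 1 m² is 1 L, so volume = 329.184 × 410 = 134965.44 L ≈ 135000 L.

135000 litres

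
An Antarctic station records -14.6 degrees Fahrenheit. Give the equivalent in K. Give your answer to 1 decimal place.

First to °C: -25.89 °C.
Then to K: 247.3 K.

247.3 K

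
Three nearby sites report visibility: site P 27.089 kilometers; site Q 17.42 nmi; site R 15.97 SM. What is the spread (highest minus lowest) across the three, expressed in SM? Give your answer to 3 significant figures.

4.08 SM

site P: 27.089 km = 16.8323 SM.
site Q: 17.42 nmi = 20.0466 SM.
Spread: 20.0466 − 15.9700 = 4.08 SM.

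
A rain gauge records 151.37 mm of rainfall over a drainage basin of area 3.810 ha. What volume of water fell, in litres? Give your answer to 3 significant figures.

Area: 3.810 ha = 38100 m².
1 mm over 1 m² is 1 L, so volume = 151.37 × 38100 = 5767197 L ≈ 5770000 L.

5770000 litres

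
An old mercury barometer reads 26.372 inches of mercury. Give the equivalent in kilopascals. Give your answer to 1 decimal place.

89.3 kPa

1 inHg = 3.38639 kPa, so 26.372 × 3.38639 = 89.3 kPa.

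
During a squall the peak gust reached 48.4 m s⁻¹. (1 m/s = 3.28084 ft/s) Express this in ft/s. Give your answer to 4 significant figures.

1 m/s = 3.28084 ft/s, so 48.4 × 3.28084 = 158.8 ft/s.

158.8 ft/s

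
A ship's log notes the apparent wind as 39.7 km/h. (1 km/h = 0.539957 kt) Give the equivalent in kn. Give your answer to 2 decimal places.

1 km/h = 0.539957 kt, so 39.7 × 0.539957 = 21.44 kt.

21.44 kt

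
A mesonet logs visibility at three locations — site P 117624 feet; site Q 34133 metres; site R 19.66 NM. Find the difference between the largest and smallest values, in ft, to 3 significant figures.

7470 ft

site Q: 34133 m = 111984.91 ft.
site R: 19.66 nmi = 119456.43 ft.
Spread: 119456.43 − 111984.91 = 7470 ft.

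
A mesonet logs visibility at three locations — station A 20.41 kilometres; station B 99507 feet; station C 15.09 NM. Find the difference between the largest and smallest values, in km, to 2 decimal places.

station B: 99507 ft = 30.3297 km.
station C: 15.09 nmi = 27.9467 km.
Spread: 30.3297 − 20.4100 = 9.92 km.

9.92 km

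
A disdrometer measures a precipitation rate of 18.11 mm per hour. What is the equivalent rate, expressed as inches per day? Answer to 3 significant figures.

17.1 in/day

18.11 mm/hour × 0.0393701 in/mm × 24 hour/day = 17.1 in/day.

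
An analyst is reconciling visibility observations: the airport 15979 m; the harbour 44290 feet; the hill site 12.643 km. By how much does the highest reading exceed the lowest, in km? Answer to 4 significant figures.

3.336 km

the airport: 15979 m = 15.97900 km.
the harbour: 44290 ft = 13.49959 km.
Spread: 15.97900 − 12.64300 = 3.336 km.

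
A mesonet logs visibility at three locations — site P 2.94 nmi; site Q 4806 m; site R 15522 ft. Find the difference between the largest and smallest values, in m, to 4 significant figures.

site P: 2.94 nmi = 5444.880 m.
site R: 15522 ft = 4731.106 m.
Spread: 5444.880 − 4731.106 = 713.8 m.

713.8 m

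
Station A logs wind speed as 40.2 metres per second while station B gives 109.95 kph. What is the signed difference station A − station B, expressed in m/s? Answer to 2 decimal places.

9.66 m/s

station B: 109.95 km/h = 30.5417 m/s.
Difference: 40.2000 − 30.5417 = 9.66 m/s.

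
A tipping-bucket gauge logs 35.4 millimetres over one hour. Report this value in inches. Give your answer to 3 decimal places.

1.394 in

1 mm = 0.0393701 in, so 35.4 × 0.0393701 = 1.394 in.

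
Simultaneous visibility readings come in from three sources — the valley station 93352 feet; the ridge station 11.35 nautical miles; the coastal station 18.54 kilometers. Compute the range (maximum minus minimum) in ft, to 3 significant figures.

32500 ft

the ridge station: 11.35 nmi = 68963.91 ft.
the coastal station: 18.54 km = 60826.77 ft.
Spread: 93352.00 − 60826.77 = 32500 ft.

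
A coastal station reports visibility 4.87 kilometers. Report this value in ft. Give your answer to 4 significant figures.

1 km = 3280.84 ft, so 4.87 × 3280.84 = 15980 ft.

15980 ft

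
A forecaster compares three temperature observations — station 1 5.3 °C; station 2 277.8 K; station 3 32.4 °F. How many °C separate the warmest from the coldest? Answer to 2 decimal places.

5.08 °C

station 2: 277.8 K = 4.650 °C.
station 3: 32.4 °F = 0.222 °C.
Spread: 5.300 − 0.222 = 5.078 °C.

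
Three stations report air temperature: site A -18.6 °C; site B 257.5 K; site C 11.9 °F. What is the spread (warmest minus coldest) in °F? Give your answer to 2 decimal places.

13.38 °F

site B: 257.5 K = -15.650 °C.
site C: 11.9 °F = -11.167 °C.
Spread: (-11.167) − (-18.600) = 7.433 °C = 13.38 °F.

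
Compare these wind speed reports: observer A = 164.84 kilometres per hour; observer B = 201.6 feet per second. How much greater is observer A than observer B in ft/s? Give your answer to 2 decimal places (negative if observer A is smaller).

-51.37 ft/s

observer A: 164.84 km/h = 150.2260 ft/s.
Difference: 150.2260 − 201.6000 = -51.37 ft/s.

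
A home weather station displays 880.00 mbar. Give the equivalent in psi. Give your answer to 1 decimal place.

12.8 psi

1 mb = 0.0145038 psi, so 880.00 × 0.0145038 = 12.8 psi.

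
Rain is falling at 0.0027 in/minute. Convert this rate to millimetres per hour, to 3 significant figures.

4.11 mm/hour

0.0027 in/minute × 25.4 mm/in × 60 minute/hour = 4.11 mm/hour.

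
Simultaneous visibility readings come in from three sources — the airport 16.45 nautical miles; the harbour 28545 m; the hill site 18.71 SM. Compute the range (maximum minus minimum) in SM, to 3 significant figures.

1.19 SM

the airport: 16.45 nmi = 18.9303 SM.
the harbour: 28545 m = 17.7370 SM.
Spread: 18.9303 − 17.7370 = 1.19 SM.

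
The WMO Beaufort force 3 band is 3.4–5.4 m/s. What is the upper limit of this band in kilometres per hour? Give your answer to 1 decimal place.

19.4 km/h

3.4–5.4 m/s × 3.6 = 12.2–19.4 km/h.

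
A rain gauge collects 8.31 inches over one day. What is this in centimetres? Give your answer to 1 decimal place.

21.1 cm

1 in = 2.54 cm, so 8.31 × 2.54 = 21.1 cm.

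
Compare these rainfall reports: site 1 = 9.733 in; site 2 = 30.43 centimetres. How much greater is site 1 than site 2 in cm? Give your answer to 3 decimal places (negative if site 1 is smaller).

-5.708 cm

site 1: 9.733 in = 24.72182 cm.
Difference: 24.72182 − 30.43000 = -5.708 cm.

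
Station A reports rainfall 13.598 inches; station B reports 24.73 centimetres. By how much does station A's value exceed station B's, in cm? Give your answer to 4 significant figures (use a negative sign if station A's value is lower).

station A: 13.598 in = 34.53892 cm.
Difference: 34.53892 − 24.73000 = 9.809 cm.

9.809 cm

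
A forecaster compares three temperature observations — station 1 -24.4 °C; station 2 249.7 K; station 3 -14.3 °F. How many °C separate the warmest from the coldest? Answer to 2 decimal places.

station 2: 249.7 K = -23.450 °C.
station 3: -14.3 °F = -25.722 °C.
Spread: (-23.450) − (-25.722) = 2.272 °C.

2.27 °C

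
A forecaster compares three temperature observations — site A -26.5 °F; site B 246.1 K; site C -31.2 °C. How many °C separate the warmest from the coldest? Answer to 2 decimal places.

5.45 °C

site A: -26.5 °F = -32.500 °C.
site B: 246.1 K = -27.050 °C.
Spread: (-27.050) − (-32.500) = 5.450 °C.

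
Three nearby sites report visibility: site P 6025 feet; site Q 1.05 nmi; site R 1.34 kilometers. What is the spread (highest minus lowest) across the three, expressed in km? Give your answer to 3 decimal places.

0.605 km

site P: 6025 ft = 1.83642 km.
site Q: 1.05 nmi = 1.94460 km.
Spread: 1.94460 − 1.34000 = 0.605 km.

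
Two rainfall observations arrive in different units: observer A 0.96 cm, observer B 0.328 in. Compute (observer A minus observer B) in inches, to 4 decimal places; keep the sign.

observer A: 0.96 cm = 0.377953 in.
Difference: 0.377953 − 0.328000 = 0.0500 in.

0.0500 in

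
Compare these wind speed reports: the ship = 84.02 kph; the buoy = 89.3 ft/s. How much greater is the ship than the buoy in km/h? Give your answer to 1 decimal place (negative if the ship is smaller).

the buoy: 89.3 ft/s = 97.987 km/h.
Difference: 84.020 − 97.987 = -14.0 km/h.

-14.0 km/h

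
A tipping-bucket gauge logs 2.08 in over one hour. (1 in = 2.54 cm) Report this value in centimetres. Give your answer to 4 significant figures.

5.283 cm

1 in = 2.54 cm, so 2.08 × 2.54 = 5.283 cm.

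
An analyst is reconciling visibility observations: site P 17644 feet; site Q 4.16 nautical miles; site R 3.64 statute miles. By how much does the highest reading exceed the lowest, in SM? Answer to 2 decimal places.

site P: 17644 ft = 3.3417 SM.
site Q: 4.16 nmi = 4.7872 SM.
Spread: 4.7872 − 3.3417 = 1.45 SM.

1.45 SM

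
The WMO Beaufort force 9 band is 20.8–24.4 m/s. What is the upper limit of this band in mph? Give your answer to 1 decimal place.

20.8–24.4 m/s × 2.237 = 46.5–54.6 mph.

54.6 mph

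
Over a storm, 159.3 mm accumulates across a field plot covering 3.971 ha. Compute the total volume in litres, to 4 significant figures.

Area: 3.971 ha = 39710 m².
1 mm over 1 m² is 1 L, so volume = 159.3 × 39710 = 6325803 L ≈ 6326000 L.

6326000 litres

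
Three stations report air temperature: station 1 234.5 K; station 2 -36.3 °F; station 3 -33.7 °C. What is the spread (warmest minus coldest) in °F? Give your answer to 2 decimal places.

station 1: 234.5 K = -38.650 °C.
station 2: -36.3 °F = -37.944 °C.
Spread: (-33.700) − (-38.650) = 4.950 °C = 8.91 °F.

8.91 °F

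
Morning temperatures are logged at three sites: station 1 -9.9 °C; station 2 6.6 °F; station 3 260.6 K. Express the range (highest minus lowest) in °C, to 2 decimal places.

4.21 °C

station 2: 6.6 °F = -14.111 °C.
station 3: 260.6 K = -12.550 °C.
Spread: (-9.900) − (-14.111) = 4.211 °C.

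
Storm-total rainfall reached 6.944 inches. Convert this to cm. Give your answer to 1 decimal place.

17.6 cm

1 in = 2.54 cm, so 6.944 × 2.54 = 17.6 cm.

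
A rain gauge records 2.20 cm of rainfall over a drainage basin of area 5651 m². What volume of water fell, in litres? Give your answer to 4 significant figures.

Depth: 2.20 cm × 10 = 22 mm.
1 mm over 1 m² is 1 L, so volume = 22 × 5651 = 124322 L ≈ 124300 L.

124300 litres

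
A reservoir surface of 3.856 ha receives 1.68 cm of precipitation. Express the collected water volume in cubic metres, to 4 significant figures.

Depth: 1.68 cm × 10 = 16.8 mm.
Area: 3.856 ha = 38560 m².
1 mm over 1 m² is 1 L, so volume = 16.8 × 38560 = 647808 L = 647.8 m³.

647.8 cubic metres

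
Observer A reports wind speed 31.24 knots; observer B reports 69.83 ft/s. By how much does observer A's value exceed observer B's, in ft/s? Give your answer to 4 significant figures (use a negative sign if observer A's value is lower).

observer A: 31.24 kt = 52.7272 ft/s.
Difference: 52.7272 − 69.8300 = -17.10 ft/s.

-17.10 ft/s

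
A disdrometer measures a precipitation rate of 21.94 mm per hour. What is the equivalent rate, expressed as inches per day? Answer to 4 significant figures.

21.94 mm/hour × 0.0393701 in/mm × 24 hour/day = 20.73 in/day.

20.73 in/day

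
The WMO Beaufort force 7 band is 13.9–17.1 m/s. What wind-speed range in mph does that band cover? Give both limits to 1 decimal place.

31.1 to 38.3 mph

13.9–17.1 m/s × 2.237 = 31.1–38.3 mph.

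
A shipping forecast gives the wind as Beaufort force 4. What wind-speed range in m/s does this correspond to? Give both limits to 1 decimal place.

5.5 to 7.9 m/s

Beaufort 4 (moderate breeze) spans 5.5–7.9 m/s.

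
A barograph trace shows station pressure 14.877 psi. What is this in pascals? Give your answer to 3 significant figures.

1 psi = 6894.76 Pa, so 14.877 × 6894.76 = 103000 Pa.

103000 Pa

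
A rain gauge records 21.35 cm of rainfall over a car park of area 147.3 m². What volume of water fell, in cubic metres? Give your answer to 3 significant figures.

31.4 cubic metres

Depth: 21.35 cm × 10 = 213.5 mm.
1 mm over 1 m² is 1 L, so volume = 213.5 × 147.3 = 31448.55 L = 31.4 m³.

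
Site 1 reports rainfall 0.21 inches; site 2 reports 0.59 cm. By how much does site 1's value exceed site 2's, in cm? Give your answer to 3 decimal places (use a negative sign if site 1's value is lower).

site 1: 0.21 in = 0.53340 cm.
Difference: 0.53340 − 0.59000 = -0.057 cm.

-0.057 cm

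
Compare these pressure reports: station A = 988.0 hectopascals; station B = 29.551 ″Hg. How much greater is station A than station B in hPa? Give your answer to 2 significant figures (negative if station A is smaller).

station B: 29.551 inHg = 1000.71 hPa.
Difference: 988.00 − 1000.71 = -13 hPa.

-13 hPa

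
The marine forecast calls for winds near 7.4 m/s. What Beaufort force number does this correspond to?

7.4 m/s lies in the Beaufort 4 band (moderate breeze, 5.5–7.9 m/s).

Beaufort force 4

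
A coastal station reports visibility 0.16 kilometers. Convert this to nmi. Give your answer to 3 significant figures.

1 km = 0.539957 nmi, so 0.16 × 0.539957 = 0.0864 nmi.

0.0864 nmi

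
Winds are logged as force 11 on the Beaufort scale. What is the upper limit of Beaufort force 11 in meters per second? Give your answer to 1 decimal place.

32.6 m/s

Beaufort 11 (violent storm) spans 28.5–32.6 m/s.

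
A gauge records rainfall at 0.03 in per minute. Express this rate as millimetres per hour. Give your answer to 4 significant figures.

0.03 in/minute × 25.4 mm/in × 60 minute/hour = 45.72 mm/hour.

45.72 mm/hour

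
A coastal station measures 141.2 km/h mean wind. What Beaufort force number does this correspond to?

Beaufort force 12

141.2 km/h = 39.2 m/s, which is Beaufort 12 (hurricane force, ≥32.7 m/s).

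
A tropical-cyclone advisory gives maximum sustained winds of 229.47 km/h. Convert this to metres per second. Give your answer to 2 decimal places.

1 km/h = 0.277778 m/s, so 229.47 × 0.277778 = 63.74 m/s.

63.74 m/s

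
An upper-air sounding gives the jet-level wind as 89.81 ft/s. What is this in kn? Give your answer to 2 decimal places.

53.21 kt

1 ft/s = 0.592484 kt, so 89.81 × 0.592484 = 53.21 kt.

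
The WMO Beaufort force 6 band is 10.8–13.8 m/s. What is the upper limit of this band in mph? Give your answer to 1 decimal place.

10.8–13.8 m/s × 2.237 = 24.2–30.9 mph.

30.9 mph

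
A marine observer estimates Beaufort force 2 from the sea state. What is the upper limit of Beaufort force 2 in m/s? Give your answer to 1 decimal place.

Beaufort 2 (light breeze) spans 1.6–3.3 m/s.

3.3 m/s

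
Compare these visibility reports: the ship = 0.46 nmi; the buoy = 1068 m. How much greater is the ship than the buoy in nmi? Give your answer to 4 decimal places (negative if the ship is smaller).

the buoy: 1068 m = 0.576674 nmi.
Difference: 0.460000 − 0.576674 = -0.1167 nmi.

-0.1167 nmi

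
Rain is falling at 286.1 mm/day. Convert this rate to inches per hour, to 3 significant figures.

286.1 mm/day × 0.0393701 in/mm × 0.0416667 day/hour = 0.469 in/hour.

0.469 in/hour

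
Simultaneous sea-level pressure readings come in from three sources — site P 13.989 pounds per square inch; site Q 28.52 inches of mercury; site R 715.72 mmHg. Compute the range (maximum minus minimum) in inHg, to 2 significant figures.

site P: 13.989 psi = 28.4819 inHg.
site R: 715.72 mmHg = 28.1779 inHg.
Spread: 28.5200 − 28.1779 = 0.34 inHg.

0.34 inHg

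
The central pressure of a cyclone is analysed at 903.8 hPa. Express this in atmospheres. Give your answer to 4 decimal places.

0.8920 atm

1 hPa = 0.000986923 atm, so 903.8 × 0.000986923 = 0.8920 atm.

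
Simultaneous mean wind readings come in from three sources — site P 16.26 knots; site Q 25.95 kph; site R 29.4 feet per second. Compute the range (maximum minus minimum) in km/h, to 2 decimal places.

6.31 km/h

site P: 16.26 kt = 30.1135 km/h.
site R: 29.4 ft/s = 32.2600 km/h.
Spread: 32.2600 − 25.9500 = 6.31 km/h.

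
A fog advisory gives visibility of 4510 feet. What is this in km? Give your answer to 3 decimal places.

1 ft = 0.0003048 km, so 4510 × 0.0003048 = 1.375 km.

1.375 km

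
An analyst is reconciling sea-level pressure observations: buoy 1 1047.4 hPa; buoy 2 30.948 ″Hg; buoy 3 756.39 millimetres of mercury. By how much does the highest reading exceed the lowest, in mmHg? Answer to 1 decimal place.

29.7 mmHg

buoy 1: 1047.4 hPa = 785.614 mmHg.
buoy 2: 30.948 inHg = 786.079 mmHg.
Spread: 786.079 − 756.390 = 29.7 mmHg.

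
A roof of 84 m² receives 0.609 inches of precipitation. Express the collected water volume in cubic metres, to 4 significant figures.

Depth: 0.609 in × 25.4 = 15.4686 mm.
1 mm over 1 m² is 1 L, so volume = 15.4686 × 84 = 1299.3624 L = 1.299 m³.

1.299 cubic metres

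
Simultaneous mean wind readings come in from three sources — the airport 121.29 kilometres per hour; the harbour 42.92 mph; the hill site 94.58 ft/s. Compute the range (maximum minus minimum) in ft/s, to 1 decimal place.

the airport: 121.29 km/h = 110.537 ft/s.
the harbour: 42.92 mph = 62.949 ft/s.
Spread: 110.537 − 62.949 = 47.6 ft/s.

47.6 ft/s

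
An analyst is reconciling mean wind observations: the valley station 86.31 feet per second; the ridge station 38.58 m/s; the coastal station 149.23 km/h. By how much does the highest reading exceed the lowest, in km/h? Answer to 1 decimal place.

the valley station: 86.31 ft/s = 94.706 km/h.
the ridge station: 38.58 m/s = 138.888 km/h.
Spread: 149.230 − 94.706 = 54.5 km/h.

54.5 km/h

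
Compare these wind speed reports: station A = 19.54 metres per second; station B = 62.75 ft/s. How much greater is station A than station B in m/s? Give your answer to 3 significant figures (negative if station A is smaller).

station B: 62.75 ft/s = 19.12620 m/s.
Difference: 19.54000 − 19.12620 = 0.414 m/s.

0.414 m/s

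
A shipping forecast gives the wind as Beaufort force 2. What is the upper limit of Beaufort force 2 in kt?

6 kt

Beaufort 2 (light breeze) spans 4–6 knots.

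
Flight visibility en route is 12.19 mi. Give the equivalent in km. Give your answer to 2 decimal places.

1 SM = 1.60934 km, so 12.19 × 1.60934 = 19.62 km.

19.62 km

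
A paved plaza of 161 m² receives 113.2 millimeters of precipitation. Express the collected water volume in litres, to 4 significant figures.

18230 litres

1 mm over 1 m² is 1 L, so volume = 113.2 × 161 = 18225.2 L ≈ 18230 L.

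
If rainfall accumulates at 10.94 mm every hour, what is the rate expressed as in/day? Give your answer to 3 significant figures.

10.94 mm/hour × 0.0393701 in/mm × 24 hour/day = 10.3 in/day.

10.3 in/day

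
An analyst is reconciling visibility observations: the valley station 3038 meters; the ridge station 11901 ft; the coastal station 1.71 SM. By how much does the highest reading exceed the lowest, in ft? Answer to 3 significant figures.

the valley station: 3038 m = 9967.19 ft.
the coastal station: 1.71 SM = 9028.80 ft.
Spread: 11901.00 − 9028.80 = 2870 ft.

2870 ft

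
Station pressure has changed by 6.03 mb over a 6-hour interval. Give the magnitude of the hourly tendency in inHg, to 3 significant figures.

6.03 mb / 6 h × 0.02953 inHg/mb = 0.0297 inHg/h.

0.0297 inHg per hour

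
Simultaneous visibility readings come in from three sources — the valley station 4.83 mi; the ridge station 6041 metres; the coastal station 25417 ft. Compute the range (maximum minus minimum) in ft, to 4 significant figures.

the valley station: 4.83 SM = 25502.40 ft.
the ridge station: 6041 m = 19819.55 ft.
Spread: 25502.40 − 19819.55 = 5683 ft.

5683 ft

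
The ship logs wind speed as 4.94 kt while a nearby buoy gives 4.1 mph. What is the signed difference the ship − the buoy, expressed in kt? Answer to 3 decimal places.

the buoy: 4.1 mph = 3.56280 kt.
Difference: 4.94000 − 3.56280 = 1.377 kt.

1.377 kt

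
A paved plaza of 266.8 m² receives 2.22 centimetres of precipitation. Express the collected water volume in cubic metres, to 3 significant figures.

Depth: 2.22 cm × 10 = 22.2 mm.
1 mm over 1 m² is 1 L, so volume = 22.2 × 266.8 = 5922.96 L = 5.92 m³.

5.92 cubic metres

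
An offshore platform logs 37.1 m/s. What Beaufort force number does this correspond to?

37.1 m/s lies in the Beaufort 12 band (hurricane force, ≥32.7 m/s).

Beaufort force 12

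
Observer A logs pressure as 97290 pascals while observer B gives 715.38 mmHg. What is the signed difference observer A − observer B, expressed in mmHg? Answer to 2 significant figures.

observer A: 97290 Pa = 729.73 mmHg.
Difference: 729.73 − 715.38 = 14 mmHg.

14 mmHg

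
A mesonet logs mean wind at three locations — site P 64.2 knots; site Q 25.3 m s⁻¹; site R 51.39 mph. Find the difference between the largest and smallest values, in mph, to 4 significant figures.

site P: 64.2 kt = 73.8800 mph.
site Q: 25.3 m/s = 56.5945 mph.
Spread: 73.8800 − 51.3900 = 22.49 mph.

22.49 mph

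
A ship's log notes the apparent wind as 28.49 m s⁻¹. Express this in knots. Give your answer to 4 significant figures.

1 m/s = 1.94384 kt, so 28.49 × 1.94384 = 55.38 kt.

55.38 kt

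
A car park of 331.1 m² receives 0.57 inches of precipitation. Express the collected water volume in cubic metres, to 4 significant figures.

Depth: 0.57 in × 25.4 = 14.478 mm.
1 mm over 1 m² is 1 L, so volume = 14.478 × 331.1 = 4793.6658 L = 4.794 m³.

4.794 cubic metres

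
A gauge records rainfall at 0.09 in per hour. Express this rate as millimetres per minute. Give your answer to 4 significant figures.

0.03810 mm/minute

0.09 in/hour × 25.4 mm/in × 0.0166667 hour/minute = 0.03810 mm/minute.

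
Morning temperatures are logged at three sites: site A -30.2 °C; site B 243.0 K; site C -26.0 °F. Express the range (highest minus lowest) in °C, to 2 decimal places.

2.07 °C

site B: 243.0 K = -30.150 °C.
site C: -26.0 °F = -32.222 °C.
Spread: (-30.150) − (-32.222) = 2.072 °C.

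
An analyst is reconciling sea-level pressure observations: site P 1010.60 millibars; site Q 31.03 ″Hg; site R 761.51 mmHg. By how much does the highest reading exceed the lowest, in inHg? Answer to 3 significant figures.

1.19 inHg

site P: 1010.60 mb = 29.8430 inHg.
site R: 761.51 mmHg = 29.9807 inHg.
Spread: 31.0300 − 29.8430 = 1.19 inHg.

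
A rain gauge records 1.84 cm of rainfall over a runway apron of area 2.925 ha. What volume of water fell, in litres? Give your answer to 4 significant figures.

Depth: 1.84 cm × 10 = 18.4 mm.
Area: 2.925 ha = 29250 m².
1 mm over 1 m² is 1 L, so volume = 18.4 × 29250 = 538200 L.

538200 litres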